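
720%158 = 88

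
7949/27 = 294 + 11/27 = 294.41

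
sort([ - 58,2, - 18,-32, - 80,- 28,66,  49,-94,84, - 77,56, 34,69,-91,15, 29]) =[ - 94, - 91  ,  -  80, - 77, - 58, - 32,  -  28, - 18,2,15, 29, 34,49,56, 66, 69, 84 ] 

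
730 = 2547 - 1817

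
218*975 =212550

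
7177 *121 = 868417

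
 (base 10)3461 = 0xd85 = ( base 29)43a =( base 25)5DB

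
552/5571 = 184/1857 =0.10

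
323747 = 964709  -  640962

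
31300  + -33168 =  - 1868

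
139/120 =1 + 19/120= 1.16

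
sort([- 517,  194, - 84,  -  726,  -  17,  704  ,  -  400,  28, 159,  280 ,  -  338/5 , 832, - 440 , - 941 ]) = [ - 941, - 726, - 517, - 440, -400, - 84,  -  338/5,  -  17 , 28,159,194 , 280,704 , 832 ]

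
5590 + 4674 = 10264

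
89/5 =17  +  4/5 = 17.80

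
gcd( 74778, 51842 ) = 2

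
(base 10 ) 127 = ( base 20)67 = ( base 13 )9a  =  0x7F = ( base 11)106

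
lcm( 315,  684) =23940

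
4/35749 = 4/35749 = 0.00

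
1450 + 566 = 2016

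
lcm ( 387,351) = 15093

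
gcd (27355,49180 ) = 5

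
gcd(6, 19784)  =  2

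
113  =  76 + 37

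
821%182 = 93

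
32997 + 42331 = 75328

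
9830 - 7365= 2465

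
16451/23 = 16451/23 = 715.26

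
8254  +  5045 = 13299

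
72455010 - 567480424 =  - 495025414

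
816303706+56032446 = 872336152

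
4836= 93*52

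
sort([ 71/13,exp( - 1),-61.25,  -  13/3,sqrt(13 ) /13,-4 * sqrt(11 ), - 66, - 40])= [-66, - 61.25, - 40, - 4 * sqrt (11), - 13/3 , sqrt(13 ) /13, exp(-1)  ,  71/13]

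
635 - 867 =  - 232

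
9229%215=199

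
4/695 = 4/695 = 0.01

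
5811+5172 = 10983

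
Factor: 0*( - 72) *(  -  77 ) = 0^1= 0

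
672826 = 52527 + 620299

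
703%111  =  37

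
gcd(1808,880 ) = 16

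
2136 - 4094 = -1958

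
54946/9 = 6105 +1/9=6105.11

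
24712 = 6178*4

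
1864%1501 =363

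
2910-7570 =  - 4660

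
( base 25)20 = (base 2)110010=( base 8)62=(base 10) 50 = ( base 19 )2c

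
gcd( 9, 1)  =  1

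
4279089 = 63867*67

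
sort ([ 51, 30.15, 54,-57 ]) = [-57, 30.15,51,54]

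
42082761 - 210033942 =-167951181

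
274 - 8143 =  - 7869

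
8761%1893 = 1189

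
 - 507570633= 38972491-546543124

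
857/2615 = 857/2615 = 0.33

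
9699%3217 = 48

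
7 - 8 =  - 1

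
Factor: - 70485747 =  - 3^1 * 29^1*71^1*11411^1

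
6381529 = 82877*77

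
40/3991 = 40/3991=0.01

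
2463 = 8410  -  5947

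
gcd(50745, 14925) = 2985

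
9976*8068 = 80486368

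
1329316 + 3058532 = 4387848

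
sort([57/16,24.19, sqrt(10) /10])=[ sqrt(10)/10 , 57/16,24.19]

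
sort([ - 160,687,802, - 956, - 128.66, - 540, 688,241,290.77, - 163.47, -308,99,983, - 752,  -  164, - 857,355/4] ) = [ - 956, - 857, - 752,-540, - 308,  -  164,- 163.47,-160, - 128.66, 355/4,99,241,290.77,687 , 688,802,983 ] 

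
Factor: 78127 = 7^1*11161^1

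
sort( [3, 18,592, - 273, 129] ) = [-273, 3, 18, 129, 592]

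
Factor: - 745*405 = -3^4*5^2*149^1  =  -301725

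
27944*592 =16542848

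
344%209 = 135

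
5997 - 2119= 3878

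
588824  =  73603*8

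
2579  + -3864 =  - 1285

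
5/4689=5/4689 = 0.00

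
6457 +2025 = 8482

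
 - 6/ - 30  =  1/5=0.20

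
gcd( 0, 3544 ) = 3544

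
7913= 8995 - 1082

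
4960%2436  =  88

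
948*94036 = 89146128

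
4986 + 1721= 6707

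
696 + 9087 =9783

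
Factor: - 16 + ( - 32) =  - 2^4*3^1 = - 48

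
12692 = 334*38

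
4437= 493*9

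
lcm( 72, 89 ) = 6408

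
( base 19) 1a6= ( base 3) 202122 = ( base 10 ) 557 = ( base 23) 115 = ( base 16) 22d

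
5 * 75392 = 376960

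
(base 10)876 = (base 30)t6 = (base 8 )1554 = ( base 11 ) 727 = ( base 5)12001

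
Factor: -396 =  - 2^2*3^2* 11^1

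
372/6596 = 93/1649 = 0.06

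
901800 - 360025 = 541775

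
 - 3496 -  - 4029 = 533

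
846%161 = 41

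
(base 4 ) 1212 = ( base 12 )86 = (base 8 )146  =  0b1100110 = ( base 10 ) 102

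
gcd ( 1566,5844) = 6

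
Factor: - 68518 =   -  2^1*34259^1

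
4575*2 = 9150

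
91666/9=91666/9 = 10185.11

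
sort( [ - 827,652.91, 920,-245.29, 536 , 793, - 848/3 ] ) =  [ - 827, - 848/3, - 245.29, 536,652.91,793, 920] 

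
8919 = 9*991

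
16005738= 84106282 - 68100544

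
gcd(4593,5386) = 1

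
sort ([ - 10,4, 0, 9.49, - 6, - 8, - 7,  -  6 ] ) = [ - 10,-8, - 7, - 6, -6,  0 , 4,9.49] 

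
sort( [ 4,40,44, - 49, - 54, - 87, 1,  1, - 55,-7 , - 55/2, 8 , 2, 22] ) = [ - 87  ,-55, - 54, - 49, - 55/2, - 7 , 1, 1,2,  4 , 8,  22, 40, 44 ]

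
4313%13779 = 4313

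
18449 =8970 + 9479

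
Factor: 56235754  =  2^1*28117877^1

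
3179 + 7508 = 10687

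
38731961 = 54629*709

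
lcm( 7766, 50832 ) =559152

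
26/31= 26/31 = 0.84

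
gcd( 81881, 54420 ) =1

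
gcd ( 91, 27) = 1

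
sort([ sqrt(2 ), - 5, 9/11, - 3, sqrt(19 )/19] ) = [ - 5,-3,  sqrt (19) /19,9/11,sqrt( 2) ]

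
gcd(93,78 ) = 3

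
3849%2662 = 1187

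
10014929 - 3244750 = 6770179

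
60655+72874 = 133529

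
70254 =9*7806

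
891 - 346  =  545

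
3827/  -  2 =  - 1914  +  1/2 = -1913.50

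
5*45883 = 229415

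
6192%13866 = 6192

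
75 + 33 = 108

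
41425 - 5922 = 35503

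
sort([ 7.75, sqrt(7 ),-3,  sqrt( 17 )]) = [  -  3,sqrt( 7), sqrt(17), 7.75] 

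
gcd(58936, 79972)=4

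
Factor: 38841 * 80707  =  3^1*11^4*23^1*29^1*107^1= 3134740587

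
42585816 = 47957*888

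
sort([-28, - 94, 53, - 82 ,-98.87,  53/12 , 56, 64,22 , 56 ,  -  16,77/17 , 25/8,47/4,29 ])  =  [ - 98.87, - 94, - 82, - 28 , - 16,25/8,53/12, 77/17,47/4,22,29,53,56, 56,64]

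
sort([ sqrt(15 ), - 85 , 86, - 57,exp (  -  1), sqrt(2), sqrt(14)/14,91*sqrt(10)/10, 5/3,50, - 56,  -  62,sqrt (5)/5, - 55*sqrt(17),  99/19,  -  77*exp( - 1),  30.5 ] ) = [ - 55*sqrt (17) ,-85,  -  62, - 57, - 56, - 77*exp(-1 ),sqrt(14)/14, exp(-1 ) , sqrt ( 5 )/5,sqrt(2), 5/3,  sqrt( 15) , 99/19, 91*sqrt( 10)/10,  30.5, 50, 86] 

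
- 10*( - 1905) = 19050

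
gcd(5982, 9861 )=3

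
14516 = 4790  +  9726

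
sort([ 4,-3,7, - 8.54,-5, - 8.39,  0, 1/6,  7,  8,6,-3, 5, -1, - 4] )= [ - 8.54,-8.39, -5 ,-4,-3, - 3 ,-1 , 0, 1/6,  4,5,6, 7,7, 8] 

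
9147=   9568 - 421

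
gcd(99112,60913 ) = 1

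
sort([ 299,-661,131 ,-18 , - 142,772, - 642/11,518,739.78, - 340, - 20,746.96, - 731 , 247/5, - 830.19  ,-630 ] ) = [ - 830.19, - 731,-661, - 630 , - 340 ,-142, - 642/11,-20 ,-18,247/5,131, 299,  518,739.78,746.96 , 772 ]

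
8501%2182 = 1955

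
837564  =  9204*91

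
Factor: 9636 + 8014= 17650  =  2^1* 5^2*353^1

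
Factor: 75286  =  2^1*37643^1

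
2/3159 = 2/3159 = 0.00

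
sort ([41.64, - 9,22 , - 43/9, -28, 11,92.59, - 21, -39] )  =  [ - 39, - 28, - 21, -9,-43/9, 11,  22,41.64,  92.59 ] 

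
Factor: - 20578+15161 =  - 5417^1 = - 5417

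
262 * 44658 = 11700396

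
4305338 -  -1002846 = 5308184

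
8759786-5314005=3445781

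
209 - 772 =-563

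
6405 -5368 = 1037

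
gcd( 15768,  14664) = 24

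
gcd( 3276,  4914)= 1638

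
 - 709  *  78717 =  - 55810353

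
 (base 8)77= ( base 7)120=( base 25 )2d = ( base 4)333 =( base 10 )63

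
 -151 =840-991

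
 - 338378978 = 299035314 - 637414292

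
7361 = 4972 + 2389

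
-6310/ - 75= 1262/15 = 84.13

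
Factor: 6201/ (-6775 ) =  - 3^2*5^(  -  2)*13^1 * 53^1*271^( - 1)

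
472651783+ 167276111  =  639927894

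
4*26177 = 104708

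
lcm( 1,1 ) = 1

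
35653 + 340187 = 375840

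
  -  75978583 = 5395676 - 81374259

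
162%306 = 162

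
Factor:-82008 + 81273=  - 735=- 3^1*5^1*7^2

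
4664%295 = 239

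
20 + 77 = 97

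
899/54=899/54 = 16.65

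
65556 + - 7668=57888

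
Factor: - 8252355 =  - 3^1*5^1*31^1*17747^1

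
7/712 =7/712 = 0.01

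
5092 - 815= 4277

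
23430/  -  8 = -11715/4= -  2928.75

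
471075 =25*18843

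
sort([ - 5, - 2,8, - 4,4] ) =[-5,  -  4, - 2, 4,8] 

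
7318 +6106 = 13424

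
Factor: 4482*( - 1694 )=-2^2 *3^3 * 7^1*11^2*83^1 =- 7592508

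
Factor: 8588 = 2^2*19^1 * 113^1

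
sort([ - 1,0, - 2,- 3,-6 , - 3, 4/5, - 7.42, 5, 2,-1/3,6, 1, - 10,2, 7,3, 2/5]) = [ - 10,  -  7.42 ,  -  6 , - 3, - 3,  -  2, - 1  ,- 1/3,  0,2/5, 4/5,  1,  2,2,3, 5, 6, 7 ] 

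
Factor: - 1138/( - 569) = 2^1 =2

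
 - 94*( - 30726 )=2888244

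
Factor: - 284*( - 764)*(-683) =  -148194608 = -2^4 * 71^1*191^1*683^1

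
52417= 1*52417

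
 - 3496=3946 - 7442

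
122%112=10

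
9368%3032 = 272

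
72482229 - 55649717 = 16832512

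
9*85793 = 772137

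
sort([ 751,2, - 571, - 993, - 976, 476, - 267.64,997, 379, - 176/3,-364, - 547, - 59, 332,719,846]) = [  -  993,-976, - 571 , - 547, - 364,- 267.64, - 59, - 176/3, 2,  332,379,476,719,751,846,997 ] 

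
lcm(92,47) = 4324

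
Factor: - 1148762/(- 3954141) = 2^1*3^(-2)*613^1*937^1*439349^( - 1 ) 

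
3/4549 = 3/4549 = 0.00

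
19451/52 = 374 + 3/52 = 374.06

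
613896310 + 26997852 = 640894162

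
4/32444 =1/8111 = 0.00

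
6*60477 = 362862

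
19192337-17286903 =1905434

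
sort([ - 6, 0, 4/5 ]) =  [ - 6, 0,4/5]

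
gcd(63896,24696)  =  392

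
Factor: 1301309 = 43^1*53^1 * 571^1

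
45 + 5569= 5614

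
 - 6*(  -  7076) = 42456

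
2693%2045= 648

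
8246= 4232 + 4014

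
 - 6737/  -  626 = 6737/626 = 10.76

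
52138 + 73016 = 125154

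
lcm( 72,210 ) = 2520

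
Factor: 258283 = 258283^1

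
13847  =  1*13847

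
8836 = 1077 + 7759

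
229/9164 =229/9164  =  0.02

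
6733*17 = 114461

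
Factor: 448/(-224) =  - 2=- 2^1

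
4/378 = 2/189 = 0.01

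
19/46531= 1/2449 = 0.00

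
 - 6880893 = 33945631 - 40826524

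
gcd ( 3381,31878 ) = 483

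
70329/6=23443/2 = 11721.50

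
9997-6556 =3441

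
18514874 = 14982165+3532709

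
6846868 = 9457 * 724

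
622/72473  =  622/72473  =  0.01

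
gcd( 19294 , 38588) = 19294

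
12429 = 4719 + 7710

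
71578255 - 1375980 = 70202275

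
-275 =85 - 360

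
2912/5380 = 728/1345 = 0.54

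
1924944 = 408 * 4718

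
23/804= 23/804 = 0.03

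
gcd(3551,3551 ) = 3551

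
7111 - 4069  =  3042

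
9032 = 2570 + 6462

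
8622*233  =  2008926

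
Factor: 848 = 2^4*53^1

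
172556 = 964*179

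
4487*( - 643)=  - 2885141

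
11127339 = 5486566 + 5640773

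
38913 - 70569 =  - 31656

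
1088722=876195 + 212527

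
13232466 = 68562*193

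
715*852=609180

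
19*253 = 4807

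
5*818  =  4090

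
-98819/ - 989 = 98819/989 =99.92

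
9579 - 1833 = 7746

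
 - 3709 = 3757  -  7466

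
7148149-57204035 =-50055886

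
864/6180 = 72/515 = 0.14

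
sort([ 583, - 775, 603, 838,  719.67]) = [- 775, 583, 603, 719.67, 838]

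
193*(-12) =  - 2316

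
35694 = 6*5949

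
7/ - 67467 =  - 1 + 67460/67467 = - 0.00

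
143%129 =14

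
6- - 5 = 11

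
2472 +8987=11459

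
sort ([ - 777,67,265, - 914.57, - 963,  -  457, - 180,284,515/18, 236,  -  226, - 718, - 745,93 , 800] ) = [-963 , - 914.57,- 777, - 745,-718, - 457,  -  226, - 180,515/18, 67,93,236, 265,  284,800]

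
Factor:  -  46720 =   -  2^7*5^1*73^1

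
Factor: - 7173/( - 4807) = 3^2 * 11^( - 1) * 19^( - 1)*  23^( - 1)*797^1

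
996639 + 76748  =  1073387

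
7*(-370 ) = - 2590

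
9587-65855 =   -  56268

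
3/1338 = 1/446 = 0.00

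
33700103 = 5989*5627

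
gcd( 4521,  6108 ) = 3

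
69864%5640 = 2184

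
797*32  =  25504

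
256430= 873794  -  617364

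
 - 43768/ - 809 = 54+82/809 = 54.10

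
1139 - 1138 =1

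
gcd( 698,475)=1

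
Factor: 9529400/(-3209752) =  - 5^2*7^( - 1)*13^( - 1)*29^1*31^1*53^1*4409^(-1)= - 1191175/401219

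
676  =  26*26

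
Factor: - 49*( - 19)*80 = 74480  =  2^4 * 5^1*7^2*19^1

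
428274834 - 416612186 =11662648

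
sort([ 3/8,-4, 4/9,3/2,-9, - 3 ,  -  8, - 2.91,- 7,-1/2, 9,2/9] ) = [ - 9, - 8, - 7, - 4, - 3, - 2.91 ,  -  1/2, 2/9,3/8,4/9, 3/2,9 ] 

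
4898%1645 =1608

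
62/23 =2 + 16/23  =  2.70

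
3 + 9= 12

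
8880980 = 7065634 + 1815346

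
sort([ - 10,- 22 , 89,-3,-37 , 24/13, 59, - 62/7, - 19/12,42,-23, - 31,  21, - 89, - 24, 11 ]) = [ - 89 , - 37,  -  31, -24, - 23, - 22, - 10,-62/7, - 3, - 19/12, 24/13,11, 21, 42, 59, 89]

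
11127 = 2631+8496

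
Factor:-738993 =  - 3^1*313^1*787^1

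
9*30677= 276093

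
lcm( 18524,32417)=129668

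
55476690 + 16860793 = 72337483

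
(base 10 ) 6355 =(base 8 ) 14323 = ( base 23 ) c07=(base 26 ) 9AB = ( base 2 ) 1100011010011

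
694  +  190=884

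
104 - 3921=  - 3817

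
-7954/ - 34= 233 + 16/17  =  233.94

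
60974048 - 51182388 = 9791660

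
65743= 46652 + 19091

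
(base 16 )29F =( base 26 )pl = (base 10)671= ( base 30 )mb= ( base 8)1237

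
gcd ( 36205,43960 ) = 5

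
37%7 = 2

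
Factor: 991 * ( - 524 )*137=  - 71141908 = - 2^2*131^1*137^1*991^1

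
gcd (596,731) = 1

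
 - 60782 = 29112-89894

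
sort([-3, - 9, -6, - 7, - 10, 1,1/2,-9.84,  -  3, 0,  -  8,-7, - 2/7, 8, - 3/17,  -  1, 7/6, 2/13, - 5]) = [ - 10, - 9.84, - 9, - 8, - 7, - 7, - 6, - 5, - 3, - 3,-1,-2/7, - 3/17, 0, 2/13, 1/2, 1, 7/6, 8 ] 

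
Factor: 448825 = 5^2 * 13^1 * 1381^1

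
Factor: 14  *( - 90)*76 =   -  2^4*3^2*5^1*7^1*19^1= -95760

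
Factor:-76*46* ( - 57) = 2^3*3^1*19^2*23^1=199272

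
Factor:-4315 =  - 5^1 * 863^1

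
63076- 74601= - 11525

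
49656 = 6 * 8276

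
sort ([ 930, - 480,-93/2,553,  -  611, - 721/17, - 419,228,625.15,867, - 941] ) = [ - 941, - 611, - 480, - 419, - 93/2,-721/17,228, 553, 625.15,867,930] 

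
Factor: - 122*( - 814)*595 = 2^2*5^1* 7^1 * 11^1*17^1 * 37^1*61^1 = 59088260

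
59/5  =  59/5  =  11.80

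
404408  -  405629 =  - 1221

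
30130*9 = 271170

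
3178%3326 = 3178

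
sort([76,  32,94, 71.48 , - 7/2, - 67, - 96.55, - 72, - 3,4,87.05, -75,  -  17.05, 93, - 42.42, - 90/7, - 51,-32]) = [ - 96.55,  -  75, - 72, - 67  , - 51, - 42.42, - 32,  -  17.05, - 90/7,  -  7/2, - 3 , 4,32, 71.48 , 76,87.05,93,94]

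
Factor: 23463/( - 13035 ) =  - 9/5 = - 3^2*5^(  -  1 )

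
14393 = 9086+5307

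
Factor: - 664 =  - 2^3*83^1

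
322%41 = 35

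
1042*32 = 33344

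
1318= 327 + 991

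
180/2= 90= 90.00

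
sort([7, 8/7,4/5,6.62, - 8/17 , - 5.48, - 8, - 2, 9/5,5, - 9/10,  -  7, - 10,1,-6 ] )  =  [-10,-8, - 7,-6,  -  5.48,  -  2, -9/10,-8/17, 4/5,1,8/7,9/5,5, 6.62,7 ] 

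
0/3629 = 0 = 0.00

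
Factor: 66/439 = 2^1*3^1*11^1 * 439^(- 1 )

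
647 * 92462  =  59822914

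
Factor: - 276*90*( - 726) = 18033840 = 2^4*3^4*5^1 * 11^2 * 23^1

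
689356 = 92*7493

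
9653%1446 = 977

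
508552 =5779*88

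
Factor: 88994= 2^1 * 44497^1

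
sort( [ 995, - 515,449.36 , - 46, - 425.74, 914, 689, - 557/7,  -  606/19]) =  [- 515, - 425.74, - 557/7, - 46, - 606/19,449.36, 689, 914,995]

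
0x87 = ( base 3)12000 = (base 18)79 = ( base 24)5F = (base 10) 135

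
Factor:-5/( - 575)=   1/115 = 5^( - 1 )*23^( - 1) 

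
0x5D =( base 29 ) 36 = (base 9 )113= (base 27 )3C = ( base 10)93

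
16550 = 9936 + 6614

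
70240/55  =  14048/11 = 1277.09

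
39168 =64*612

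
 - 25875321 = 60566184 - 86441505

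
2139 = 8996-6857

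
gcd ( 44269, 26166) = 1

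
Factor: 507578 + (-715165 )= - 17^1*12211^1 = - 207587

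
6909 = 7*987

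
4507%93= 43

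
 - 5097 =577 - 5674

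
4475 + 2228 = 6703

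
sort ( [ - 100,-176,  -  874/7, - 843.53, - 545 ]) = [  -  843.53, - 545,-176, - 874/7, - 100 ] 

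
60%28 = 4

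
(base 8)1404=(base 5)11042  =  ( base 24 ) 184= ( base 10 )772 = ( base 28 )RG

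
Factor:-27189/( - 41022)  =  57/86 = 2^(-1) * 3^1*19^1*43^(-1 ) 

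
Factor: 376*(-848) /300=-79712/75 = - 2^5*3^ ( - 1 ) * 5^( - 2)*47^1*53^1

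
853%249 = 106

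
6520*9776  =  63739520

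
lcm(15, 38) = 570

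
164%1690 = 164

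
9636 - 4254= 5382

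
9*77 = 693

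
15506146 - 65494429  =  -49988283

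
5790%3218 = 2572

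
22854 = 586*39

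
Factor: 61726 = 2^1*7^1*4409^1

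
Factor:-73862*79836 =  -5896846632=-2^3*3^1*6653^1 * 36931^1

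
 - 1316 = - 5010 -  - 3694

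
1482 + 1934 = 3416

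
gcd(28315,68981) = 1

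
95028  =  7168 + 87860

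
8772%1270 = 1152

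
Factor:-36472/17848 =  - 47/23 = -23^( -1)*47^1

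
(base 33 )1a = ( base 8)53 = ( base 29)1e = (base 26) 1h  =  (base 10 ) 43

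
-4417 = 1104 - 5521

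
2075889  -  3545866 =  - 1469977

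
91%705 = 91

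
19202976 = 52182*368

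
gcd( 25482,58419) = 3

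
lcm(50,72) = 1800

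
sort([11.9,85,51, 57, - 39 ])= [ - 39,11.9, 51, 57, 85 ] 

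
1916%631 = 23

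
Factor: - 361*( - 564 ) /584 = 50901/146 = 2^( - 1)*3^1*19^2*47^1*73^( - 1 ) 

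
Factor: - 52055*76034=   -3957949870 = -2^1*5^1*7^1*29^1*359^1*5431^1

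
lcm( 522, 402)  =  34974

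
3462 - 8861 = - 5399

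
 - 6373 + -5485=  - 11858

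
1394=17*82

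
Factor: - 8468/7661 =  - 2^2 *29^1 * 47^( - 1 ) * 73^1 * 163^(- 1) 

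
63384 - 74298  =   - 10914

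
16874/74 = 228 + 1/37 = 228.03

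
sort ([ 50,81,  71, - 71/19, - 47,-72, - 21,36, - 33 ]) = [ - 72, - 47,- 33, - 21, - 71/19,36, 50,71 , 81 ]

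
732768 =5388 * 136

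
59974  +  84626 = 144600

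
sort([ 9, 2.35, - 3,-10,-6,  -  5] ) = [ - 10,  -  6,  -  5,-3, 2.35,9]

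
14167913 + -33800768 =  - 19632855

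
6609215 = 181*36515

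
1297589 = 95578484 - 94280895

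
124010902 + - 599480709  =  - 475469807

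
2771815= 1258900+1512915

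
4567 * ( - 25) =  - 114175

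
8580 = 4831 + 3749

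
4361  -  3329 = 1032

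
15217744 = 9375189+5842555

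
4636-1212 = 3424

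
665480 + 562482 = 1227962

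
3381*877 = 2965137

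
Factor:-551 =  - 19^1*29^1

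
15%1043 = 15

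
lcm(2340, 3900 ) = 11700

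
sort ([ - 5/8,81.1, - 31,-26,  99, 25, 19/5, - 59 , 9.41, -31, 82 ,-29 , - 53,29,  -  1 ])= [ - 59, - 53, - 31 , - 31,- 29, - 26, -1, - 5/8, 19/5,9.41,25,  29, 81.1,82 , 99 ] 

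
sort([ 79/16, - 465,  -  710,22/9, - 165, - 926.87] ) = [ - 926.87, - 710, - 465, -165,22/9,79/16] 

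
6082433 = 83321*73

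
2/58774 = 1/29387 = 0.00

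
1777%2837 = 1777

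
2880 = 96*30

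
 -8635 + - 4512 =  - 13147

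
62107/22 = 62107/22 = 2823.05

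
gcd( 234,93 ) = 3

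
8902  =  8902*1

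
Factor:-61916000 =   -  2^5*5^3*23^1 * 673^1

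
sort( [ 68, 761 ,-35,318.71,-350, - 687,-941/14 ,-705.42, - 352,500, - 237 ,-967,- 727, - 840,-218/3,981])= [-967,-840, - 727, - 705.42,-687 ,  -  352,-350, - 237,-218/3, - 941/14, - 35, 68, 318.71,500,761,981]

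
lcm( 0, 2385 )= 0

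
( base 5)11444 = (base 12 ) 60a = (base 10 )874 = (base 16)36A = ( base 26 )17g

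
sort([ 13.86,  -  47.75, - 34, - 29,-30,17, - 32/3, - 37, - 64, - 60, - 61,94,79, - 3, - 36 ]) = [ - 64, - 61, - 60, - 47.75, - 37, - 36 , - 34 , - 30, - 29, - 32/3,-3, 13.86,17, 79,94 ]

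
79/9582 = 79/9582=0.01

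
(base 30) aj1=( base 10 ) 9571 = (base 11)7211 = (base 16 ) 2563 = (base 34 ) 89h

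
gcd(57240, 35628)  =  12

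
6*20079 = 120474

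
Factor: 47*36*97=2^2*3^2*47^1 * 97^1= 164124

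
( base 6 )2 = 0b10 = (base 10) 2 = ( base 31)2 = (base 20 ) 2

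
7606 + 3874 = 11480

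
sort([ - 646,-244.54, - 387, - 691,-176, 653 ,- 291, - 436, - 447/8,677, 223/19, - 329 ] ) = [ - 691, - 646,-436,-387, - 329,-291,-244.54, - 176, - 447/8, 223/19,653, 677]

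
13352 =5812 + 7540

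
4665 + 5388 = 10053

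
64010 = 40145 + 23865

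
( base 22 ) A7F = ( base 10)5009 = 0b1001110010001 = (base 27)6ne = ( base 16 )1391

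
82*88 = 7216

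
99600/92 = 24900/23 = 1082.61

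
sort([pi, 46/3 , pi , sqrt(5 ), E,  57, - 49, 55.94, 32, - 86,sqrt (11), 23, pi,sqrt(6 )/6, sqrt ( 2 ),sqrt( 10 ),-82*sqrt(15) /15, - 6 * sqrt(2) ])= [-86,-49, - 82*sqrt(15 ) /15 , - 6*sqrt(2), sqrt(6) /6,sqrt(2 ),  sqrt(5), E, pi,pi, pi, sqrt( 10 ) , sqrt( 11),  46/3, 23,32 , 55.94, 57]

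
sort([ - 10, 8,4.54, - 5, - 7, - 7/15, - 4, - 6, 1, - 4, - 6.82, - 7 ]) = [ - 10, - 7, - 7, - 6.82, - 6, - 5, - 4, - 4, - 7/15,1,  4.54, 8]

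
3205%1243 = 719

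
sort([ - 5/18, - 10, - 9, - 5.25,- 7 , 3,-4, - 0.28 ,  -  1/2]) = [ - 10, - 9,- 7 ,-5.25,  -  4,-1/2, -0.28, - 5/18, 3] 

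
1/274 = 1/274 = 0.00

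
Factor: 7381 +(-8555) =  - 1174 = - 2^1*587^1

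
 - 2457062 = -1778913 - 678149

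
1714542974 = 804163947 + 910379027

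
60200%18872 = 3584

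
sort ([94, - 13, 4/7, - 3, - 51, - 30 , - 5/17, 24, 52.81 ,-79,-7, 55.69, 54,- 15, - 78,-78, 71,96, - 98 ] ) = [-98, - 79, - 78, - 78, - 51, - 30, - 15,-13,-7,  -  3 ,-5/17,4/7, 24,52.81, 54,55.69 , 71, 94, 96 ] 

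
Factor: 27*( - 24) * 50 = - 32400 = - 2^4* 3^4*5^2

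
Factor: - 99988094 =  - 2^1*41^1 * 569^1*2143^1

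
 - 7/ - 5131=1/733  =  0.00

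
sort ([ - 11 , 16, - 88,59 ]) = [ - 88, - 11, 16,59 ]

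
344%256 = 88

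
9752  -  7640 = 2112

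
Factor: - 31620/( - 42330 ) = 62/83 = 2^1*31^1*83^ ( -1 ) 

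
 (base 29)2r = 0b1010101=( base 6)221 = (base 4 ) 1111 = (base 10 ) 85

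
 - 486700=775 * ( - 628 ) 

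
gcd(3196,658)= 94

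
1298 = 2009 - 711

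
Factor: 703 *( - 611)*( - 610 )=2^1*5^1*13^1*19^1*37^1*47^1 * 61^1 = 262015130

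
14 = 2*7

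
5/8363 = 5/8363 = 0.00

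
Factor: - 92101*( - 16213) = 1493233513=   31^2*523^1*2971^1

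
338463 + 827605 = 1166068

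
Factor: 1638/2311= 2^1*3^2*7^1*13^1*2311^(-1 )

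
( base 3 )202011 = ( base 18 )1c4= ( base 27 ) K4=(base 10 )544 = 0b1000100000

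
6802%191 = 117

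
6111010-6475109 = -364099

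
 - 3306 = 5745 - 9051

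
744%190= 174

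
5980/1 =5980= 5980.00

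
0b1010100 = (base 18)4C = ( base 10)84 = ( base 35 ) 2e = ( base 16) 54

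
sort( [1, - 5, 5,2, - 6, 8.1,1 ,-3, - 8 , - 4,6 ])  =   [-8,  -  6, - 5, - 4,-3, 1, 1, 2,5, 6, 8.1]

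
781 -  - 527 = 1308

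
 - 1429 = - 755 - 674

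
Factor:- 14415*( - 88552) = 2^3*3^1*5^1 * 31^2*11069^1 = 1276477080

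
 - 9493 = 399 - 9892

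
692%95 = 27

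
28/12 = 2+1/3= 2.33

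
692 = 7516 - 6824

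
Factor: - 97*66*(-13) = 2^1*3^1*11^1*13^1 * 97^1=83226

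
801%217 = 150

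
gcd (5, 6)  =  1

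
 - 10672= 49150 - 59822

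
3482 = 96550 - 93068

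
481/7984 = 481/7984 = 0.06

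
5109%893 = 644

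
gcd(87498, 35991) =9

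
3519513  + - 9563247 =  - 6043734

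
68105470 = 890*76523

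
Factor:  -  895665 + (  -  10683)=  -  2^2  *3^1* 47^1*1607^1 = -  906348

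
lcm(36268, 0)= 0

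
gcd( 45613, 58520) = 1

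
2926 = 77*38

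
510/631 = 510/631  =  0.81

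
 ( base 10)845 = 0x34d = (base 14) 445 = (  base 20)225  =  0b1101001101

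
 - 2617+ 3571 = 954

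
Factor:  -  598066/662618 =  - 299033/331309 = - 7^1*11^(- 1 )* 30119^( - 1) *42719^1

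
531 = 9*59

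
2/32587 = 2/32587  =  0.00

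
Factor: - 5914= - 2^1*2957^1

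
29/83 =29/83 = 0.35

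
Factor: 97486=2^1* 79^1*617^1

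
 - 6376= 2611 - 8987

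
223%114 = 109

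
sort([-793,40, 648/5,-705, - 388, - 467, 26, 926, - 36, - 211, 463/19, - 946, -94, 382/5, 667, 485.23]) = [- 946,- 793 ,- 705,-467, - 388,-211, - 94, - 36, 463/19, 26, 40, 382/5, 648/5,485.23 , 667,  926 ] 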